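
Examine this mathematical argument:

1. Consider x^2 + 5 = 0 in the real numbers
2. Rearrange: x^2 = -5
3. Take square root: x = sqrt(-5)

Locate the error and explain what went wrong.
Step 3: Take square root: x = sqrt(-5)

Step 3 takes the square root of -5, which is negative. In the real number system, the square root of a negative number is undefined. The equation x^2 + 5 = 0 has no real solutions. Square roots of negative numbers only exist in the complex numbers.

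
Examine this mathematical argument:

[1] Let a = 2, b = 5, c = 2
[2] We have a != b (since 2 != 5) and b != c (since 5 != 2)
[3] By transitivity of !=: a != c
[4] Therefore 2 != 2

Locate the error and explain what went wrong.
Step 3: By transitivity of !=: a != c

Step 3 incorrectly applies transitivity to the '!=' relation. Transitivity states: if a R b and b R c, then a R c. However, '!=' is not transitive. Counterexample: 2 != 5 and 5 != 2, but 2 = 2 (both equal 2). Transitivity holds for relations like <, <=, =, but not for !=.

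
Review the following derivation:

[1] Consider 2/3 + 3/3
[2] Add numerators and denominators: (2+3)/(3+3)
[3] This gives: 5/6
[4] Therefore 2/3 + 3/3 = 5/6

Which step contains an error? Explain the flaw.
Step 2: Add numerators and denominators: (2+3)/(3+3)

Step 2 incorrectly adds fractions by separately adding numerators and denominators. This is wrong. The correct method requires a common denominator: 2/3 + 3/3 = (2×3 + 3×3)/(3×3) = 15/9 = 5/3. The method used gives 5/6, which is different.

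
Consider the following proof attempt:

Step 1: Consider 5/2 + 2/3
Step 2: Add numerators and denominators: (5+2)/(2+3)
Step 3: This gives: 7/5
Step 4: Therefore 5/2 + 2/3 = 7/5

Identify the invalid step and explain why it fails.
Step 2: Add numerators and denominators: (5+2)/(2+3)

Step 2 incorrectly adds fractions by separately adding numerators and denominators. This is wrong. The correct method requires a common denominator: 5/2 + 2/3 = (5×3 + 2×2)/(2×3) = 19/6 = 19/6. The method used gives 7/5, which is different.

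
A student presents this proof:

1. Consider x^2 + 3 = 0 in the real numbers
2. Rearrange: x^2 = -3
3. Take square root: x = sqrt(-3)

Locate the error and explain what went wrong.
Step 3: Take square root: x = sqrt(-3)

Step 3 takes the square root of -3, which is negative. In the real number system, the square root of a negative number is undefined. The equation x^2 + 3 = 0 has no real solutions. Square roots of negative numbers only exist in the complex numbers.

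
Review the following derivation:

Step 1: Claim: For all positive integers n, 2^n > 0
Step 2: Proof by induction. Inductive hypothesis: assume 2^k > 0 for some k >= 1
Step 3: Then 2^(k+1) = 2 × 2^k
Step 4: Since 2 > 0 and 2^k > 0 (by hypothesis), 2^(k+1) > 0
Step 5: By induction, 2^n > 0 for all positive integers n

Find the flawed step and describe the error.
Step 5: By induction, 2^n > 0 for all positive integers n

Step 5 concludes the proof by induction, but no base case was ever established. A valid induction proof requires: (1) a base case proving 2^1 > 0, and (2) an inductive step showing IF 2^k > 0 THEN 2^(k+1) > 0. Steps 2-4 correctly establish the inductive step, but without the base case the conclusion in step 5 does not follow.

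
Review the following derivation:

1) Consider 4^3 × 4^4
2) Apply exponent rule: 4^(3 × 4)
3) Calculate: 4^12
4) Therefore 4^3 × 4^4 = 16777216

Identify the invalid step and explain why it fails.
Step 2: Apply exponent rule: 4^(3 × 4)

Step 2 incorrectly states that a^b × a^c = a^(b×c). The correct rule is a^b × a^c = a^(b+c). The actual value is 4^3 × 4^4 = 4^7 = 16384, not 4^12 = 16777216.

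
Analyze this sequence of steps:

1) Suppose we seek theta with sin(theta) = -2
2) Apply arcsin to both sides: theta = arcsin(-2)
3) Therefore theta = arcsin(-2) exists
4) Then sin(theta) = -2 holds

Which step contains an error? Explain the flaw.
Step 2: Apply arcsin to both sides: theta = arcsin(-2)

Step 2 applies arcsin to -2. However, arcsin(x) is only defined for x in [-1, 1] because sin(theta) can only produce values in that range. Since |-2| > 1, arcsin(-2) is undefined. There is no angle whose sine equals -2.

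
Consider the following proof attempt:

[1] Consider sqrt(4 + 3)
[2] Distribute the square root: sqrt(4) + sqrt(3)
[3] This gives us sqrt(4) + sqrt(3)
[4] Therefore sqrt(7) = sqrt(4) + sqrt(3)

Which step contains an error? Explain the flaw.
Step 2: Distribute the square root: sqrt(4) + sqrt(3)

Step 2 incorrectly 'distributes' the square root over addition. The square root function does not distribute: sqrt(a + b) ≠ sqrt(a) + sqrt(b). In fact, sqrt(4 + 3) = sqrt(7) ≈ 2.6458, while sqrt(4) + sqrt(3) ≈ 3.7321.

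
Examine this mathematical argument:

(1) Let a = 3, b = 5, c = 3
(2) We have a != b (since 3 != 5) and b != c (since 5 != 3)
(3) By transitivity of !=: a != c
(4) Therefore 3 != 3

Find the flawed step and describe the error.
Step 3: By transitivity of !=: a != c

Step 3 incorrectly applies transitivity to the '!=' relation. Transitivity states: if a R b and b R c, then a R c. However, '!=' is not transitive. Counterexample: 3 != 5 and 5 != 3, but 3 = 3 (both equal 3). Transitivity holds for relations like <, <=, =, but not for !=.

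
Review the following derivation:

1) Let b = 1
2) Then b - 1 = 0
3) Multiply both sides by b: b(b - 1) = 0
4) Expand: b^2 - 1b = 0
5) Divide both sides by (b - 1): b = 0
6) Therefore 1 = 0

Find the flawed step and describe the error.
Step 5: Divide both sides by (b - 1): b = 0

Step 5 divides both sides by (b - 1). However, since b = 1, we have (b - 1) = 0. Division by zero is undefined, making this step invalid.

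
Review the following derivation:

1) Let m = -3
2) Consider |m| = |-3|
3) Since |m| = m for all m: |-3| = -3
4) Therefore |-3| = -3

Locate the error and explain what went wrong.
Step 3: Since |m| = m for all m: |-3| = -3

Step 3 incorrectly states that |m| = m for all m. The correct definition is |m| = m when m >= 0, and |m| = -m when m < 0. Since -3 < 0, we have |-3| = -(-3) = 3, not -3.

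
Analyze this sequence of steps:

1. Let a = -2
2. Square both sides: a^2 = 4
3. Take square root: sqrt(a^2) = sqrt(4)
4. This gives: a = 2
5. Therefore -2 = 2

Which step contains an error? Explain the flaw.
Step 4: This gives: a = 2

Step 4 incorrectly states that sqrt(a^2) = a. The correct identity is sqrt(a^2) = |a|. Since a = -2 < 0, we have sqrt(a^2) = |-2| = 2, not a = -2.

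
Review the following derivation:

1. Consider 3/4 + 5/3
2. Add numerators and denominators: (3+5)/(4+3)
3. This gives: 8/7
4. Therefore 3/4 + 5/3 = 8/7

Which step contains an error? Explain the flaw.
Step 2: Add numerators and denominators: (3+5)/(4+3)

Step 2 incorrectly adds fractions by separately adding numerators and denominators. This is wrong. The correct method requires a common denominator: 3/4 + 5/3 = (3×3 + 5×4)/(4×3) = 29/12 = 29/12. The method used gives 8/7, which is different.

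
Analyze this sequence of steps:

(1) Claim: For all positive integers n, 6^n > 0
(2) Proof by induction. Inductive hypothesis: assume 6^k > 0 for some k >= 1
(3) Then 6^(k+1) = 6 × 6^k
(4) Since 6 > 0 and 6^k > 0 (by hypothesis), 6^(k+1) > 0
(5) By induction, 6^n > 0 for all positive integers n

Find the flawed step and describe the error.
Step 5: By induction, 6^n > 0 for all positive integers n

Step 5 concludes the proof by induction, but no base case was ever established. A valid induction proof requires: (1) a base case proving 6^1 > 0, and (2) an inductive step showing IF 6^k > 0 THEN 6^(k+1) > 0. Steps 2-4 correctly establish the inductive step, but without the base case the conclusion in step 5 does not follow.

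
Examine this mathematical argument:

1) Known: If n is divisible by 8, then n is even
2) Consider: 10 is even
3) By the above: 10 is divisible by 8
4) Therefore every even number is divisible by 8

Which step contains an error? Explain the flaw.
Step 3: By the above: 10 is divisible by 8

Step 3 commits the fallacy of affirming the consequent. The known fact 'divisible by 8 → even' does NOT imply 'even → divisible by 8'. That would be the converse, which is false. For example, 10 is even but 10 ÷ 8 = 1.25, which is not an integer.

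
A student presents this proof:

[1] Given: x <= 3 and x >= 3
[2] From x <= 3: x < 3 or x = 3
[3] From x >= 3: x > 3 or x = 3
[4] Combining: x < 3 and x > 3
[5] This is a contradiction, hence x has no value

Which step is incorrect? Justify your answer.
Step 4: Combining: x < 3 and x > 3

Step 4 incorrectly combines the conditions. From x <= 3 and x >= 3, the intersection is x = 3. The error treats the 'or' cases as 'and' requirements. The correct conclusion is that x = 3 is the unique solution, not that no solution exists.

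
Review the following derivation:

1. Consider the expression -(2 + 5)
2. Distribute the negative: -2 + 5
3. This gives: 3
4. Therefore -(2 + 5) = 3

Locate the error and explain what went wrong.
Step 2: Distribute the negative: -2 + 5

Step 2 incorrectly distributes the negative sign. The correct distribution is -(2 + 5) = -2 - 5 = -7. The negative must be applied to both terms, not just the first. The error treats -(2 + 5) as -2 + 5, which equals 3 instead of -7.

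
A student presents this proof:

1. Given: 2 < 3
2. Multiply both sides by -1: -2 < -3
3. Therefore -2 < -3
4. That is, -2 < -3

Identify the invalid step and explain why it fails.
Step 2: Multiply both sides by -1: -2 < -3

Step 2 multiplies both sides by -1 but fails to reverse the inequality sign. When multiplying (or dividing) an inequality by a negative number, the direction must be reversed. Since 2 < 3, we should get -2 > -3, i.e., -2 > -3.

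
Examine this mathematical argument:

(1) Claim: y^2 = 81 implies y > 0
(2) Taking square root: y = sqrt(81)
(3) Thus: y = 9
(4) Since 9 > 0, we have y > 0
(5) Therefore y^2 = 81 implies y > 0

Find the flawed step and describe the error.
Step 2: Taking square root: y = sqrt(81)

Step 2 takes the square root and assumes the positive root only. The equation y^2 = 81 actually has two solutions: y = 9 and y = -9. The proof silently assumes y > 0 without justification, then uses this assumption to conclude y > 0, which is circular. The counterexample y = -9 shows the claim is false.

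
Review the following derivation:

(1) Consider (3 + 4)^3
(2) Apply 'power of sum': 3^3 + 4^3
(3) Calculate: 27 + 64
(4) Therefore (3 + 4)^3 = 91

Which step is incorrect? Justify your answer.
Step 2: Apply 'power of sum': 3^3 + 4^3

Step 2 incorrectly applies a non-existent rule '(a+b)^n = a^n + b^n'. This is false in general. The correct expansion uses the binomial theorem. The actual value is (3 + 4)^3 = 7^3 = 343, not 91.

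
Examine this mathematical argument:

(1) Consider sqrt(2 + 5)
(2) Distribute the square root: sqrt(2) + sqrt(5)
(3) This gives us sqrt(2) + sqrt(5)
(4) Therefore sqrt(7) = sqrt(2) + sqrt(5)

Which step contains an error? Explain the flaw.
Step 2: Distribute the square root: sqrt(2) + sqrt(5)

Step 2 incorrectly 'distributes' the square root over addition. The square root function does not distribute: sqrt(a + b) ≠ sqrt(a) + sqrt(b). In fact, sqrt(2 + 5) = sqrt(7) ≈ 2.6458, while sqrt(2) + sqrt(5) ≈ 3.6503.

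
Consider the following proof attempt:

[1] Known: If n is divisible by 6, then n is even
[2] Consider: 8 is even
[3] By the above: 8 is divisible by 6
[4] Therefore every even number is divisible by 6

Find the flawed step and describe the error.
Step 3: By the above: 8 is divisible by 6

Step 3 commits the fallacy of affirming the consequent. The known fact 'divisible by 6 → even' does NOT imply 'even → divisible by 6'. That would be the converse, which is false. For example, 8 is even but 8 ÷ 6 = 1.33, which is not an integer.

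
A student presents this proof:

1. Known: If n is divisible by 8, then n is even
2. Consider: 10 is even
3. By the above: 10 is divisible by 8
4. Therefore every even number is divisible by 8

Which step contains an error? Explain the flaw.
Step 3: By the above: 10 is divisible by 8

Step 3 commits the fallacy of affirming the consequent. The known fact 'divisible by 8 → even' does NOT imply 'even → divisible by 8'. That would be the converse, which is false. For example, 10 is even but 10 ÷ 8 = 1.25, which is not an integer.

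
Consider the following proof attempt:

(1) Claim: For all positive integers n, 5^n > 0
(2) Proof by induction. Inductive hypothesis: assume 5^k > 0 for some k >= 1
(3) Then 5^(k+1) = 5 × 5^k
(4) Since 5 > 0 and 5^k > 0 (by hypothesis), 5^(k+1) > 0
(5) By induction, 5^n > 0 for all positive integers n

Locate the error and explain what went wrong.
Step 5: By induction, 5^n > 0 for all positive integers n

Step 5 concludes the proof by induction, but no base case was ever established. A valid induction proof requires: (1) a base case proving 5^1 > 0, and (2) an inductive step showing IF 5^k > 0 THEN 5^(k+1) > 0. Steps 2-4 correctly establish the inductive step, but without the base case the conclusion in step 5 does not follow.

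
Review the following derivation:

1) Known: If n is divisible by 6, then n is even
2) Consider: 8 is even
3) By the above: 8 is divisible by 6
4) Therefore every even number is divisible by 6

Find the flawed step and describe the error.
Step 3: By the above: 8 is divisible by 6

Step 3 commits the fallacy of affirming the consequent. The known fact 'divisible by 6 → even' does NOT imply 'even → divisible by 6'. That would be the converse, which is false. For example, 8 is even but 8 ÷ 6 = 1.33, which is not an integer.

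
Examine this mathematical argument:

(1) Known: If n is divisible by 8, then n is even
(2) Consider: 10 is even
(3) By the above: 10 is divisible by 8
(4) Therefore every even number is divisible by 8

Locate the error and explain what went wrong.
Step 3: By the above: 10 is divisible by 8

Step 3 commits the fallacy of affirming the consequent. The known fact 'divisible by 8 → even' does NOT imply 'even → divisible by 8'. That would be the converse, which is false. For example, 10 is even but 10 ÷ 8 = 1.25, which is not an integer.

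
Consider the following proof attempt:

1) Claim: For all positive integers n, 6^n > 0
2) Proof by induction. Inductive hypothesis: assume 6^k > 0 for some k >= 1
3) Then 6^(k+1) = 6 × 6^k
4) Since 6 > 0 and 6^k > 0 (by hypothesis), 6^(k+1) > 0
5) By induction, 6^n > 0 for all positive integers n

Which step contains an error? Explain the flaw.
Step 5: By induction, 6^n > 0 for all positive integers n

Step 5 concludes the proof by induction, but no base case was ever established. A valid induction proof requires: (1) a base case proving 6^1 > 0, and (2) an inductive step showing IF 6^k > 0 THEN 6^(k+1) > 0. Steps 2-4 correctly establish the inductive step, but without the base case the conclusion in step 5 does not follow.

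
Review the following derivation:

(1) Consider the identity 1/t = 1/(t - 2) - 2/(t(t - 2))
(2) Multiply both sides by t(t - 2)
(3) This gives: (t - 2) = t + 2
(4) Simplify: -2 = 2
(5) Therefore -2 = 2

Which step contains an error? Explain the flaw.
Step 3: This gives: (t - 2) = t + 2

Step 3 makes a sign error when clearing denominators. Multiplying -2/(t(t - 2)) by t(t - 2) gives -2, not +2. The correct result is (t - 2) = t - 2, which is trivially true, not (t - 2) = t + 2. (Step 1 is a valid identity: 1/(t - 2) - 2/(t(t - 2)) = (t - 2)/(t(t - 2)) = 1/t.)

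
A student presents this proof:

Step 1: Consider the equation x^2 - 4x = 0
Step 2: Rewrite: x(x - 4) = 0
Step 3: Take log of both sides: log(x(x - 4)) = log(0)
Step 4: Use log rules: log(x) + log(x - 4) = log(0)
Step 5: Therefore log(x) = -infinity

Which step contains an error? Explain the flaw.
Step 3: Take log of both sides: log(x(x - 4)) = log(0)

Step 3 takes the logarithm of both sides, resulting in log(0) on the right side. The logarithm is only defined for positive numbers; log(0) is undefined (approaches negative infinity). This operation is invalid.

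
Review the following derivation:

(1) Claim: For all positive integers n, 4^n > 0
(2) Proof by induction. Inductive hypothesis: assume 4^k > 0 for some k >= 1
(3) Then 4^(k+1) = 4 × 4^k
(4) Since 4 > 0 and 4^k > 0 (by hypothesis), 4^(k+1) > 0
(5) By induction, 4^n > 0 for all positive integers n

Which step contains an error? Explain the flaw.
Step 5: By induction, 4^n > 0 for all positive integers n

Step 5 concludes the proof by induction, but no base case was ever established. A valid induction proof requires: (1) a base case proving 4^1 > 0, and (2) an inductive step showing IF 4^k > 0 THEN 4^(k+1) > 0. Steps 2-4 correctly establish the inductive step, but without the base case the conclusion in step 5 does not follow.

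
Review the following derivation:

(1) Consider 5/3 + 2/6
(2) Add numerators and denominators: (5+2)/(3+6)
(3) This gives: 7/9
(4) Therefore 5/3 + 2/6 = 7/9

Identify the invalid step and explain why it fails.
Step 2: Add numerators and denominators: (5+2)/(3+6)

Step 2 incorrectly adds fractions by separately adding numerators and denominators. This is wrong. The correct method requires a common denominator: 5/3 + 2/6 = (5×6 + 2×3)/(3×6) = 36/18 = 2. The method used gives 7/9, which is different.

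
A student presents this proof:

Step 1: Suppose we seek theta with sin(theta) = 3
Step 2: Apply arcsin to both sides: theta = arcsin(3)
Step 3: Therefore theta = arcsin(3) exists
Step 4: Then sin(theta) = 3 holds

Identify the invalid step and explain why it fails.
Step 2: Apply arcsin to both sides: theta = arcsin(3)

Step 2 applies arcsin to 3. However, arcsin(x) is only defined for x in [-1, 1] because sin(theta) can only produce values in that range. Since |3| > 1, arcsin(3) is undefined. There is no angle whose sine equals 3.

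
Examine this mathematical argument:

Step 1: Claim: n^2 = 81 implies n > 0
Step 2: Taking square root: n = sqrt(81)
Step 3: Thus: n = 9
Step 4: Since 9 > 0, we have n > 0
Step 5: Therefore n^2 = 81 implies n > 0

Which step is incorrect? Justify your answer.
Step 2: Taking square root: n = sqrt(81)

Step 2 takes the square root and assumes the positive root only. The equation n^2 = 81 actually has two solutions: n = 9 and n = -9. The proof silently assumes n > 0 without justification, then uses this assumption to conclude n > 0, which is circular. The counterexample n = -9 shows the claim is false.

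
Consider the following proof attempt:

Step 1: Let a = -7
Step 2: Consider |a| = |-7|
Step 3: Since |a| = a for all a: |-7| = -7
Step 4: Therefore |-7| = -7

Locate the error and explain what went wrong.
Step 3: Since |a| = a for all a: |-7| = -7

Step 3 incorrectly states that |a| = a for all a. The correct definition is |a| = a when a >= 0, and |a| = -a when a < 0. Since -7 < 0, we have |-7| = -(-7) = 7, not -7.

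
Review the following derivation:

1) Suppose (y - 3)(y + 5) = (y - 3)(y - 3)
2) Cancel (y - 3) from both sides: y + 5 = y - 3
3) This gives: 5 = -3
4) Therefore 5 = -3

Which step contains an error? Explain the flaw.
Step 2: Cancel (y - 3) from both sides: y + 5 = y - 3

Step 2 cancels (y - 3) from both sides. This is only valid if (y - 3) ≠ 0, i.e., y ≠ 3. When y = 3, both sides equal zero regardless of the other factors. The correct approach requires considering y = 3 as a separate case.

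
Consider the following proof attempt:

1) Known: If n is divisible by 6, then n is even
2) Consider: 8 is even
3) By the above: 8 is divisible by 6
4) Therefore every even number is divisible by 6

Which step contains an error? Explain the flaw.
Step 3: By the above: 8 is divisible by 6

Step 3 commits the fallacy of affirming the consequent. The known fact 'divisible by 6 → even' does NOT imply 'even → divisible by 6'. That would be the converse, which is false. For example, 8 is even but 8 ÷ 6 = 1.33, which is not an integer.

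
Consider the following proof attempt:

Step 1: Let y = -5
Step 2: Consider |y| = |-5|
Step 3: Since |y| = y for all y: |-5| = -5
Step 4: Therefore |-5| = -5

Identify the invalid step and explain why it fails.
Step 3: Since |y| = y for all y: |-5| = -5

Step 3 incorrectly states that |y| = y for all y. The correct definition is |y| = y when y >= 0, and |y| = -y when y < 0. Since -5 < 0, we have |-5| = -(-5) = 5, not -5.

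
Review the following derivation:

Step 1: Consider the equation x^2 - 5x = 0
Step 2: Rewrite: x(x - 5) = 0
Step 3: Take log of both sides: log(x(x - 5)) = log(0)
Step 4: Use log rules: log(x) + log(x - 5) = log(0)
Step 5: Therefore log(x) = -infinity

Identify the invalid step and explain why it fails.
Step 3: Take log of both sides: log(x(x - 5)) = log(0)

Step 3 takes the logarithm of both sides, resulting in log(0) on the right side. The logarithm is only defined for positive numbers; log(0) is undefined (approaches negative infinity). This operation is invalid.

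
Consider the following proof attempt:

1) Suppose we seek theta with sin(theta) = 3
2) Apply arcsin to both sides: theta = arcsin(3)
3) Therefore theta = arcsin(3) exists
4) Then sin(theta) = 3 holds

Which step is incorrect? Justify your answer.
Step 2: Apply arcsin to both sides: theta = arcsin(3)

Step 2 applies arcsin to 3. However, arcsin(x) is only defined for x in [-1, 1] because sin(theta) can only produce values in that range. Since |3| > 1, arcsin(3) is undefined. There is no angle whose sine equals 3.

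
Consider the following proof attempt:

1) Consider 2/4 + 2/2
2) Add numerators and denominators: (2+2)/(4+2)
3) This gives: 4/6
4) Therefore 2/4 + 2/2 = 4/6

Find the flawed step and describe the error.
Step 2: Add numerators and denominators: (2+2)/(4+2)

Step 2 incorrectly adds fractions by separately adding numerators and denominators. This is wrong. The correct method requires a common denominator: 2/4 + 2/2 = (2×2 + 2×4)/(4×2) = 12/8 = 3/2. The method used gives 4/6, which is different.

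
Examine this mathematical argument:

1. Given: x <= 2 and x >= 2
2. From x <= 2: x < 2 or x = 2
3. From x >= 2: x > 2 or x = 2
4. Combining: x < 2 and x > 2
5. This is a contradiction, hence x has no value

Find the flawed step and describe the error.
Step 4: Combining: x < 2 and x > 2

Step 4 incorrectly combines the conditions. From x <= 2 and x >= 2, the intersection is x = 2. The error treats the 'or' cases as 'and' requirements. The correct conclusion is that x = 2 is the unique solution, not that no solution exists.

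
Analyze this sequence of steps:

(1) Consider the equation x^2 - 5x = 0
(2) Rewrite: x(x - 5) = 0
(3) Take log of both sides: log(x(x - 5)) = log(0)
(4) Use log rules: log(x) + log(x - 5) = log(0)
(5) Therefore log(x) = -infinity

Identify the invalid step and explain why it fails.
Step 3: Take log of both sides: log(x(x - 5)) = log(0)

Step 3 takes the logarithm of both sides, resulting in log(0) on the right side. The logarithm is only defined for positive numbers; log(0) is undefined (approaches negative infinity). This operation is invalid.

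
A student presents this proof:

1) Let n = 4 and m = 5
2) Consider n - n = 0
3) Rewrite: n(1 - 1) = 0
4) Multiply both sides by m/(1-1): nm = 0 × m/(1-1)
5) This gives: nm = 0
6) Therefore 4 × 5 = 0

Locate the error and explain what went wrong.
Step 4: Multiply both sides by m/(1-1): nm = 0 × m/(1-1)

Step 4 multiplies both sides by m/(1-1). However, 1-1 = 0, so this is multiplication by m/0, which is undefined. We cannot multiply by an undefined expression.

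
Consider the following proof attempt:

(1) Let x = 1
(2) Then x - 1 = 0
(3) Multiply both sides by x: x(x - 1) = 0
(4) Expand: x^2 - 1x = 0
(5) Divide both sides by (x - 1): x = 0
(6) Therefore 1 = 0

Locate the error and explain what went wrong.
Step 5: Divide both sides by (x - 1): x = 0

Step 5 divides both sides by (x - 1). However, since x = 1, we have (x - 1) = 0. Division by zero is undefined, making this step invalid.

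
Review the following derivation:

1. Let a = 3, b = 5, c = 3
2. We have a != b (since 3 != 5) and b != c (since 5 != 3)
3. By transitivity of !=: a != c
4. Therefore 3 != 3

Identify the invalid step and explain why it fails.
Step 3: By transitivity of !=: a != c

Step 3 incorrectly applies transitivity to the '!=' relation. Transitivity states: if a R b and b R c, then a R c. However, '!=' is not transitive. Counterexample: 3 != 5 and 5 != 3, but 3 = 3 (both equal 3). Transitivity holds for relations like <, <=, =, but not for !=.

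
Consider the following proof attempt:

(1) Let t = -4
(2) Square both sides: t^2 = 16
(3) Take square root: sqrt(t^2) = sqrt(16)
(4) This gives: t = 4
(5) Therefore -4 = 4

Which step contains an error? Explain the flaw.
Step 4: This gives: t = 4

Step 4 incorrectly states that sqrt(t^2) = t. The correct identity is sqrt(t^2) = |t|. Since t = -4 < 0, we have sqrt(t^2) = |-4| = 4, not t = -4.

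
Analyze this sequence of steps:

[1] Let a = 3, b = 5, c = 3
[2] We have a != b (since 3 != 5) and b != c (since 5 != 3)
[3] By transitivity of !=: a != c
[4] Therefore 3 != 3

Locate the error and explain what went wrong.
Step 3: By transitivity of !=: a != c

Step 3 incorrectly applies transitivity to the '!=' relation. Transitivity states: if a R b and b R c, then a R c. However, '!=' is not transitive. Counterexample: 3 != 5 and 5 != 3, but 3 = 3 (both equal 3). Transitivity holds for relations like <, <=, =, but not for !=.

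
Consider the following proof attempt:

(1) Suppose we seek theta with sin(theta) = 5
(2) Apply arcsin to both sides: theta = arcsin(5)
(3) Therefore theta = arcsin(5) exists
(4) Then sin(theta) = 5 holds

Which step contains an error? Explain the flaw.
Step 2: Apply arcsin to both sides: theta = arcsin(5)

Step 2 applies arcsin to 5. However, arcsin(x) is only defined for x in [-1, 1] because sin(theta) can only produce values in that range. Since |5| > 1, arcsin(5) is undefined. There is no angle whose sine equals 5.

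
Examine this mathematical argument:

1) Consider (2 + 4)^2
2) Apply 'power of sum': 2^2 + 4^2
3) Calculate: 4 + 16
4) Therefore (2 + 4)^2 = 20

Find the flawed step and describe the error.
Step 2: Apply 'power of sum': 2^2 + 4^2

Step 2 incorrectly applies a non-existent rule '(a+b)^n = a^n + b^n'. This is false in general. The correct expansion uses the binomial theorem. The actual value is (2 + 4)^2 = 6^2 = 36, not 20.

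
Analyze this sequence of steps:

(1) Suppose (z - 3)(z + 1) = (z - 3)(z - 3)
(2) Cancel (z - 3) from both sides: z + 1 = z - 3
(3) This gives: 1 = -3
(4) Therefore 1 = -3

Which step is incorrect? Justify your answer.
Step 2: Cancel (z - 3) from both sides: z + 1 = z - 3

Step 2 cancels (z - 3) from both sides. This is only valid if (z - 3) ≠ 0, i.e., z ≠ 3. When z = 3, both sides equal zero regardless of the other factors. The correct approach requires considering z = 3 as a separate case.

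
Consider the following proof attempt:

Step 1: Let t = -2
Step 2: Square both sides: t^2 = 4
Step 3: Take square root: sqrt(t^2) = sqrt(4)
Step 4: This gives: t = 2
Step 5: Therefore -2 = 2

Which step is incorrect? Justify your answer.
Step 4: This gives: t = 2

Step 4 incorrectly states that sqrt(t^2) = t. The correct identity is sqrt(t^2) = |t|. Since t = -2 < 0, we have sqrt(t^2) = |-2| = 2, not t = -2.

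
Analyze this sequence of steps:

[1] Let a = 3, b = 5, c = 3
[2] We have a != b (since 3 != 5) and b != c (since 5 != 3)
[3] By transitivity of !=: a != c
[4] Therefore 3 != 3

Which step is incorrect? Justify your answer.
Step 3: By transitivity of !=: a != c

Step 3 incorrectly applies transitivity to the '!=' relation. Transitivity states: if a R b and b R c, then a R c. However, '!=' is not transitive. Counterexample: 3 != 5 and 5 != 3, but 3 = 3 (both equal 3). Transitivity holds for relations like <, <=, =, but not for !=.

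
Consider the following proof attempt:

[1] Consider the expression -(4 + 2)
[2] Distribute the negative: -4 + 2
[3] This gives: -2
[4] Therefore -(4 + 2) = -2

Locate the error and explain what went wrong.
Step 2: Distribute the negative: -4 + 2

Step 2 incorrectly distributes the negative sign. The correct distribution is -(4 + 2) = -4 - 2 = -6. The negative must be applied to both terms, not just the first. The error treats -(4 + 2) as -4 + 2, which equals -2 instead of -6.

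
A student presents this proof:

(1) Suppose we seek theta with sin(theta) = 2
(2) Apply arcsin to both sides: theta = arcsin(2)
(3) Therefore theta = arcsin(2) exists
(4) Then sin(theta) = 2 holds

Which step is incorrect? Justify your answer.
Step 2: Apply arcsin to both sides: theta = arcsin(2)

Step 2 applies arcsin to 2. However, arcsin(x) is only defined for x in [-1, 1] because sin(theta) can only produce values in that range. Since |2| > 1, arcsin(2) is undefined. There is no angle whose sine equals 2.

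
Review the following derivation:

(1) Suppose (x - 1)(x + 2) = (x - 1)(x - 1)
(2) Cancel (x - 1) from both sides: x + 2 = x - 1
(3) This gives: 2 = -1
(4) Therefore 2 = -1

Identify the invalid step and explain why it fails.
Step 2: Cancel (x - 1) from both sides: x + 2 = x - 1

Step 2 cancels (x - 1) from both sides. This is only valid if (x - 1) ≠ 0, i.e., x ≠ 1. When x = 1, both sides equal zero regardless of the other factors. The correct approach requires considering x = 1 as a separate case.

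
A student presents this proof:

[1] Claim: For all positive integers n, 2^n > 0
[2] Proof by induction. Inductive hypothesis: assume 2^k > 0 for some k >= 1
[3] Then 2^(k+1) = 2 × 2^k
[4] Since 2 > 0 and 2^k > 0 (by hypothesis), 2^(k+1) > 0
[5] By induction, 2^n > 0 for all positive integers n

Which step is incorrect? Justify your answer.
Step 5: By induction, 2^n > 0 for all positive integers n

Step 5 concludes the proof by induction, but no base case was ever established. A valid induction proof requires: (1) a base case proving 2^1 > 0, and (2) an inductive step showing IF 2^k > 0 THEN 2^(k+1) > 0. Steps 2-4 correctly establish the inductive step, but without the base case the conclusion in step 5 does not follow.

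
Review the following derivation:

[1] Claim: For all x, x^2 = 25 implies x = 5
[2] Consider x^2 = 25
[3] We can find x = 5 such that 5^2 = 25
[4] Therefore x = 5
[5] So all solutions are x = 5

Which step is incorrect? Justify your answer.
Step 4: Therefore x = 5

Step 4 incorrectly concludes that x = 5 is the only solution. The proof shows that x = 5 is A solution (existence), but does not show it is the ONLY solution (uniqueness). In fact, x = -5 is also a solution since (-5)^2 = 25. Finding one solution doesn't prove there are no others.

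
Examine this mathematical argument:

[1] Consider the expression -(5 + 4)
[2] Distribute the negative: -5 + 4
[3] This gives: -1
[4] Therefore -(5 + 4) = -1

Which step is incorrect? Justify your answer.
Step 2: Distribute the negative: -5 + 4

Step 2 incorrectly distributes the negative sign. The correct distribution is -(5 + 4) = -5 - 4 = -9. The negative must be applied to both terms, not just the first. The error treats -(5 + 4) as -5 + 4, which equals -1 instead of -9.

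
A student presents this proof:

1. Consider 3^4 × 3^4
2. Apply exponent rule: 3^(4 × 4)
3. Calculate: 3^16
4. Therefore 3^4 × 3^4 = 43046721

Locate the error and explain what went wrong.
Step 2: Apply exponent rule: 3^(4 × 4)

Step 2 incorrectly states that a^b × a^c = a^(b×c). The correct rule is a^b × a^c = a^(b+c). The actual value is 3^4 × 3^4 = 3^8 = 6561, not 3^16 = 43046721.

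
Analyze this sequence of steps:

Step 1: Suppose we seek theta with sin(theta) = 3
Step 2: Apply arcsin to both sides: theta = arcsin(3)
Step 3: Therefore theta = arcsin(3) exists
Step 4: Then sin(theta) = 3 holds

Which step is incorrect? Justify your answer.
Step 2: Apply arcsin to both sides: theta = arcsin(3)

Step 2 applies arcsin to 3. However, arcsin(x) is only defined for x in [-1, 1] because sin(theta) can only produce values in that range. Since |3| > 1, arcsin(3) is undefined. There is no angle whose sine equals 3.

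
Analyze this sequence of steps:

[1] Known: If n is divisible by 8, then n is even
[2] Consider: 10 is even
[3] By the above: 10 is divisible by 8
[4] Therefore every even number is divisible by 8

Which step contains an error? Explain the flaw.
Step 3: By the above: 10 is divisible by 8

Step 3 commits the fallacy of affirming the consequent. The known fact 'divisible by 8 → even' does NOT imply 'even → divisible by 8'. That would be the converse, which is false. For example, 10 is even but 10 ÷ 8 = 1.25, which is not an integer.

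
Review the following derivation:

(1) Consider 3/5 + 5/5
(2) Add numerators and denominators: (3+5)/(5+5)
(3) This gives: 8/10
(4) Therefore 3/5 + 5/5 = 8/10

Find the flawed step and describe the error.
Step 2: Add numerators and denominators: (3+5)/(5+5)

Step 2 incorrectly adds fractions by separately adding numerators and denominators. This is wrong. The correct method requires a common denominator: 3/5 + 5/5 = (3×5 + 5×5)/(5×5) = 40/25 = 8/5. The method used gives 8/10, which is different.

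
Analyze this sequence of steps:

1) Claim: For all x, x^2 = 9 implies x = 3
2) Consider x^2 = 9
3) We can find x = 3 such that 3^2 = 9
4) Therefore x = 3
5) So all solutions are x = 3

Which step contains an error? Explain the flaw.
Step 4: Therefore x = 3

Step 4 incorrectly concludes that x = 3 is the only solution. The proof shows that x = 3 is A solution (existence), but does not show it is the ONLY solution (uniqueness). In fact, x = -3 is also a solution since (-3)^2 = 9. Finding one solution doesn't prove there are no others.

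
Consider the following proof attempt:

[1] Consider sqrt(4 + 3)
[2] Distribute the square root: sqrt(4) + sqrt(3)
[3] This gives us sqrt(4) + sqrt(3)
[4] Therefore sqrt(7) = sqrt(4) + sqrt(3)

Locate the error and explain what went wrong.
Step 2: Distribute the square root: sqrt(4) + sqrt(3)

Step 2 incorrectly 'distributes' the square root over addition. The square root function does not distribute: sqrt(a + b) ≠ sqrt(a) + sqrt(b). In fact, sqrt(4 + 3) = sqrt(7) ≈ 2.6458, while sqrt(4) + sqrt(3) ≈ 3.7321.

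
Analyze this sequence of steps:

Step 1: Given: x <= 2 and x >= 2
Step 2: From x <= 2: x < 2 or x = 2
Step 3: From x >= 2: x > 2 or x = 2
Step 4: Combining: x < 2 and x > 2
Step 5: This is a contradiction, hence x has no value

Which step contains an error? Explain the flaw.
Step 4: Combining: x < 2 and x > 2

Step 4 incorrectly combines the conditions. From x <= 2 and x >= 2, the intersection is x = 2. The error treats the 'or' cases as 'and' requirements. The correct conclusion is that x = 2 is the unique solution, not that no solution exists.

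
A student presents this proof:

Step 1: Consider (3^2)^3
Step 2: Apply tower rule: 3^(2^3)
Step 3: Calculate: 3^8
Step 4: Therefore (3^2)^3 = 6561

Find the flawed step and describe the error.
Step 2: Apply tower rule: 3^(2^3)

Step 2 incorrectly states that (a^b)^c = a^(b^c). The correct rule is (a^b)^c = a^(b×c). The actual value is (3^2)^3 = 3^6 = 729, not 3^8 = 6561.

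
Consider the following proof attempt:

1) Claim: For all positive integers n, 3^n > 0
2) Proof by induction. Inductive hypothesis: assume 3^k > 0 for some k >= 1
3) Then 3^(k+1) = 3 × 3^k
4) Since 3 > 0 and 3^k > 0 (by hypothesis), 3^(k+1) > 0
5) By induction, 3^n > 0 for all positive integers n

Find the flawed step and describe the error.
Step 5: By induction, 3^n > 0 for all positive integers n

Step 5 concludes the proof by induction, but no base case was ever established. A valid induction proof requires: (1) a base case proving 3^1 > 0, and (2) an inductive step showing IF 3^k > 0 THEN 3^(k+1) > 0. Steps 2-4 correctly establish the inductive step, but without the base case the conclusion in step 5 does not follow.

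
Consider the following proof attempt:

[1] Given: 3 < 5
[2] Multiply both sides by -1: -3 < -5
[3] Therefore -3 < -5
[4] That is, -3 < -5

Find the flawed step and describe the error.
Step 2: Multiply both sides by -1: -3 < -5

Step 2 multiplies both sides by -1 but fails to reverse the inequality sign. When multiplying (or dividing) an inequality by a negative number, the direction must be reversed. Since 3 < 5, we should get -3 > -5, i.e., -3 > -5.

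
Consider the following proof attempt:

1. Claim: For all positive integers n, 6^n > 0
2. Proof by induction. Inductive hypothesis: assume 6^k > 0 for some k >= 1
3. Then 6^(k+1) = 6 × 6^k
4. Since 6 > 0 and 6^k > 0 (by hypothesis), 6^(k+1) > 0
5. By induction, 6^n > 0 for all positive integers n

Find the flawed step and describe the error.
Step 5: By induction, 6^n > 0 for all positive integers n

Step 5 concludes the proof by induction, but no base case was ever established. A valid induction proof requires: (1) a base case proving 6^1 > 0, and (2) an inductive step showing IF 6^k > 0 THEN 6^(k+1) > 0. Steps 2-4 correctly establish the inductive step, but without the base case the conclusion in step 5 does not follow.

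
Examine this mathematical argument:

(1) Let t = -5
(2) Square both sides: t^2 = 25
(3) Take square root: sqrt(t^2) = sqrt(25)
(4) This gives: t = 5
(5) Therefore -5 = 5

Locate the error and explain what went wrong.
Step 4: This gives: t = 5

Step 4 incorrectly states that sqrt(t^2) = t. The correct identity is sqrt(t^2) = |t|. Since t = -5 < 0, we have sqrt(t^2) = |-5| = 5, not t = -5.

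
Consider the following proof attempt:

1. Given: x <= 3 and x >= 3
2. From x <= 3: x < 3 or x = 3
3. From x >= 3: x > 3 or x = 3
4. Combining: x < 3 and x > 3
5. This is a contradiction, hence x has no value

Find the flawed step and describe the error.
Step 4: Combining: x < 3 and x > 3

Step 4 incorrectly combines the conditions. From x <= 3 and x >= 3, the intersection is x = 3. The error treats the 'or' cases as 'and' requirements. The correct conclusion is that x = 3 is the unique solution, not that no solution exists.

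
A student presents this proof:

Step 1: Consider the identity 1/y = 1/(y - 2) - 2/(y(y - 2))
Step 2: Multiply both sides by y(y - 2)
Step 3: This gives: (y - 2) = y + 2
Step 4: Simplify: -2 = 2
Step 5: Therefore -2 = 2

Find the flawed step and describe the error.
Step 3: This gives: (y - 2) = y + 2

Step 3 makes a sign error when clearing denominators. Multiplying -2/(y(y - 2)) by y(y - 2) gives -2, not +2. The correct result is (y - 2) = y - 2, which is trivially true, not (y - 2) = y + 2. (Step 1 is a valid identity: 1/(y - 2) - 2/(y(y - 2)) = (y - 2)/(y(y - 2)) = 1/y.)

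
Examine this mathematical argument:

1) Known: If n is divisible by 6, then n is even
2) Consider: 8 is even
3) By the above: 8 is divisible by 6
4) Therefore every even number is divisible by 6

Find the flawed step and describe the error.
Step 3: By the above: 8 is divisible by 6

Step 3 commits the fallacy of affirming the consequent. The known fact 'divisible by 6 → even' does NOT imply 'even → divisible by 6'. That would be the converse, which is false. For example, 8 is even but 8 ÷ 6 = 1.33, which is not an integer.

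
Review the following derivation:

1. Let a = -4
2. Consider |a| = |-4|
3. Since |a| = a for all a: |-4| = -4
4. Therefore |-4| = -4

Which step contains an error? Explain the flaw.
Step 3: Since |a| = a for all a: |-4| = -4

Step 3 incorrectly states that |a| = a for all a. The correct definition is |a| = a when a >= 0, and |a| = -a when a < 0. Since -4 < 0, we have |-4| = -(-4) = 4, not -4.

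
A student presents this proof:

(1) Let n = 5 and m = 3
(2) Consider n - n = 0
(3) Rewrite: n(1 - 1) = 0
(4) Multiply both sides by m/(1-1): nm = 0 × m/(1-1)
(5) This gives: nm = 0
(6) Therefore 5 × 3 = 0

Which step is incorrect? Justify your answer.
Step 4: Multiply both sides by m/(1-1): nm = 0 × m/(1-1)

Step 4 multiplies both sides by m/(1-1). However, 1-1 = 0, so this is multiplication by m/0, which is undefined. We cannot multiply by an undefined expression.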